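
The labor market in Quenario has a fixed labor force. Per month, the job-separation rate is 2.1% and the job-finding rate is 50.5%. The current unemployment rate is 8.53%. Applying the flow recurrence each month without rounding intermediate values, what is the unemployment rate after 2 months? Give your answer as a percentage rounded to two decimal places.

With a fixed labor force, u_{t+1} = u_t + s·(1−u_t) − f·u_t = u_t·(1−s−f) + s.
Here 1−s−f = 0.474 and s = 0.021.
u_1 = 0.085300 × 0.474 + 0.021 = 0.061432.
u_2 = 0.061432 × 0.474 + 0.021 = 0.050119.

Unemployment rate after two months ≈ 5.01%.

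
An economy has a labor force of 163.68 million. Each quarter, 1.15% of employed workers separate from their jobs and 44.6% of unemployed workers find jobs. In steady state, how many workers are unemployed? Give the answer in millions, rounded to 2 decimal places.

Steady-state unemployment rate u* = s/(s+f) = 1.15/(1.15+44.6) = 0.025137.
Unemployed = u* × labor force = 0.025137 × 163.68 ≈ 4.11 million.

About 4.11 million are unemployed in steady state.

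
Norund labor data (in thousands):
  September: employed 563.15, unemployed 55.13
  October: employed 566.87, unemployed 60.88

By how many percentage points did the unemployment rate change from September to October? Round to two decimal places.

The unemployment rate changed by +0.78 percentage points.

September: labor force = 563.15 + 55.13 = 618.28; u = 55.13/618.28 = 8.92%.
October: labor force = 566.87 + 60.88 = 627.75; u = 60.88/627.75 = 9.70%.
Change = 9.70% − 8.92% = +0.78 pp.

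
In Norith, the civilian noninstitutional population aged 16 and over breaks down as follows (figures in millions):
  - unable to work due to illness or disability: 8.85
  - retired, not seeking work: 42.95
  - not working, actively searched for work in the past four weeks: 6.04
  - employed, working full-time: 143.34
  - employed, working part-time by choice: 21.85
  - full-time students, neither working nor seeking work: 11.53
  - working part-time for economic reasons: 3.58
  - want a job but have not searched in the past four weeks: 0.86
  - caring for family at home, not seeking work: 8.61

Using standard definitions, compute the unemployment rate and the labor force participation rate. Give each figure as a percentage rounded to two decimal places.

Employed = 143.34 + 21.85 + 3.58 = 168.77 million (anyone who worked, including part-time for economic reasons, counts as employed).
Unemployed = 6.04 million.
Labor force = 168.77 + 6.04 = 174.81 million.
Not in labor force = 8.85 + 42.95 + 11.53 + 0.86 + 8.61 = 72.80 million (those not working and not actively searching are outside the labor force — including those who want a job but have given up searching).
Civilian working-age population = 174.81 + 72.80 = 247.61 million.
Unemployment rate = 6.04 / 174.81 = 3.46%.
Labor force participation rate = 174.81 / 247.61 = 70.60%.

Unemployment rate ≈ 3.46%; labor force participation rate ≈ 70.60%.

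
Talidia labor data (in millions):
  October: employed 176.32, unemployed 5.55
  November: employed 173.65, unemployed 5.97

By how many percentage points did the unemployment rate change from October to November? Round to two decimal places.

The unemployment rate changed by +0.27 percentage points.

October: labor force = 176.32 + 5.55 = 181.87; u = 5.55/181.87 = 3.05%.
November: labor force = 173.65 + 5.97 = 179.62; u = 5.97/179.62 = 3.32%.
Change = 3.32% − 3.05% = +0.27 pp.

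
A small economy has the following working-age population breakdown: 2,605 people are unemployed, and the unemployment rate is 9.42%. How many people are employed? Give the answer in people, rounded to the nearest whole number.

Labor force = U / u = 2,605 / 0.0942 ≈ 27,654.
Employed = labor force − unemployed = 27,654 − 2,605 = 25,049.

About 25,049 are employed.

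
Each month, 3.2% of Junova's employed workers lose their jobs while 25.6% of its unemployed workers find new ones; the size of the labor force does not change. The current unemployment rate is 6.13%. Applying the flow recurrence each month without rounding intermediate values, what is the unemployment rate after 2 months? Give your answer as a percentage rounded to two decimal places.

Unemployment rate after two months ≈ 8.59%.

With a fixed labor force, u_{t+1} = u_t + s·(1−u_t) − f·u_t = u_t·(1−s−f) + s.
Here 1−s−f = 0.712 and s = 0.032.
u_1 = 0.061300 × 0.712 + 0.032 = 0.075646.
u_2 = 0.075646 × 0.712 + 0.032 = 0.085860.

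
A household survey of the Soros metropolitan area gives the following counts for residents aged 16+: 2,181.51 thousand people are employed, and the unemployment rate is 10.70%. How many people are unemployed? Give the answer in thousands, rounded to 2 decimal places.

About 261.39 thousand are unemployed.

Let U be the number unemployed. The labor force is E + U, and U/(E+U) = 0.1070.
So U = 0.1070 × 2,181.51 / (1 − 0.1070) = 233.4216 / 0.8930 ≈ 261.39 thousand.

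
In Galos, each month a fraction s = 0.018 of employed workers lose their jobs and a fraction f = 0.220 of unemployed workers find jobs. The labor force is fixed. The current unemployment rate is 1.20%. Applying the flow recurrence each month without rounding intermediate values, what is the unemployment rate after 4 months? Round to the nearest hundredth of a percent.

With a fixed labor force, u_{t+1} = u_t + s·(1−u_t) − f·u_t = u_t·(1−s−f) + s.
Here 1−s−f = 0.762 and s = 0.018.
u_1 = 0.012000 × 0.762 + 0.018 = 0.027144.
u_2 = 0.027144 × 0.762 + 0.018 = 0.038684.
u_3 = 0.038684 × 0.762 + 0.018 = 0.047477.
u_4 = 0.047477 × 0.762 + 0.018 = 0.054177.

Unemployment rate after four months ≈ 5.42%.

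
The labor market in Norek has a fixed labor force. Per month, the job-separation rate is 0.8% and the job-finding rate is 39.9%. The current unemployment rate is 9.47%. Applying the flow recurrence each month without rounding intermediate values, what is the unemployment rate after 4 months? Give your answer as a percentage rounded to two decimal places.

With a fixed labor force, u_{t+1} = u_t + s·(1−u_t) − f·u_t = u_t·(1−s−f) + s.
Here 1−s−f = 0.593 and s = 0.008.
u_1 = 0.094700 × 0.593 + 0.008 = 0.064157.
u_2 = 0.064157 × 0.593 + 0.008 = 0.046045.
u_3 = 0.046045 × 0.593 + 0.008 = 0.035305.
u_4 = 0.035305 × 0.593 + 0.008 = 0.028936.

Unemployment rate after four months ≈ 2.89%.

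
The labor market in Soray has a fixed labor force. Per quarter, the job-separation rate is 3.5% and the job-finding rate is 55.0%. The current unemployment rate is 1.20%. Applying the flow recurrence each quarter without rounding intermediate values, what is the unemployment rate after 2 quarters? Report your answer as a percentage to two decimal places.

Unemployment rate after two quarters ≈ 5.16%.

With a fixed labor force, u_{t+1} = u_t + s·(1−u_t) − f·u_t = u_t·(1−s−f) + s.
Here 1−s−f = 0.415 and s = 0.035.
u_1 = 0.012000 × 0.415 + 0.035 = 0.039980.
u_2 = 0.039980 × 0.415 + 0.035 = 0.051592.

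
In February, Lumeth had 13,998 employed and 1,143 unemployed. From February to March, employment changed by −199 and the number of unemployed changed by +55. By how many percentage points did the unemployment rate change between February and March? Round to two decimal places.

The unemployment rate changed by +0.44 percentage points.

February: labor force = 13,998 + 1,143 = 15,141; u = 1,143/15,141 = 7.55%.
March: labor force = 13,799 + 1,198 = 14,997; u = 1,198/14,997 = 7.99%.
Change = 7.99% − 7.55% = +0.44 pp.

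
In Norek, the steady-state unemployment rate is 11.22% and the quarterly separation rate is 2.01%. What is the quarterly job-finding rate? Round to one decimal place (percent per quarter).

Job-finding rate ≈ 15.9% per quarter.

From u* = s/(s+f): f = s·(1−u)/u.
f = 2.01 × (1 − 0.1122) / 0.1122 = 1.7845 / 0.1122 ≈ 15.9% per quarter.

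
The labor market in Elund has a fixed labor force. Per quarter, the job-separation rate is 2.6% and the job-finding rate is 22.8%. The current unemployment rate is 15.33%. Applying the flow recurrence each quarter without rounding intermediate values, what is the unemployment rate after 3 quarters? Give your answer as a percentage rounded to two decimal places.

Unemployment rate after three quarters ≈ 12.35%.

With a fixed labor force, u_{t+1} = u_t + s·(1−u_t) − f·u_t = u_t·(1−s−f) + s.
Here 1−s−f = 0.746 and s = 0.026.
u_1 = 0.153300 × 0.746 + 0.026 = 0.140362.
u_2 = 0.140362 × 0.746 + 0.026 = 0.130710.
u_3 = 0.130710 × 0.746 + 0.026 = 0.123510.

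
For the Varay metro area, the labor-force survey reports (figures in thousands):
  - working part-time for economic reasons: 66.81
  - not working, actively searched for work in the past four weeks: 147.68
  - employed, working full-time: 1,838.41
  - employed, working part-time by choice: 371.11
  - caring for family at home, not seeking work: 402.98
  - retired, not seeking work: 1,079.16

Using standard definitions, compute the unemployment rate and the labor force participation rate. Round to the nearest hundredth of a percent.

Unemployment rate ≈ 6.09%; labor force participation rate ≈ 62.06%.

Employed = 66.81 + 1,838.41 + 371.11 = 2,276.33 thousand (anyone who worked, including part-time for economic reasons, counts as employed).
Unemployed = 147.68 thousand.
Labor force = 2,276.33 + 147.68 = 2,424.01 thousand.
Not in labor force = 402.98 + 1,079.16 = 1,482.14 thousand (those not working and not actively searching are outside the labor force).
Civilian working-age population = 2,424.01 + 1,482.14 = 3,906.15 thousand.
Unemployment rate = 147.68 / 2,424.01 = 6.09%.
Labor force participation rate = 2,424.01 / 3,906.15 = 62.06%.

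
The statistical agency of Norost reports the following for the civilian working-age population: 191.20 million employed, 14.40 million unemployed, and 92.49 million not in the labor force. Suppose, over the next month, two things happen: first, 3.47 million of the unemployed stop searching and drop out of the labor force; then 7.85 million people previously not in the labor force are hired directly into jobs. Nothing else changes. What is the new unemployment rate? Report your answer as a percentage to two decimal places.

Initially, labor force = 191.20 + 14.40 = 205.60 million, so u = 14.40/205.60 = 7.00%.
After the first change, unemployed and labor force both fall by 3.47 → E = 191.20, U = 10.93, labor force = 202.13 million.
After the second change, employed and labor force both rise by 7.85; unemployed unchanged → E = 199.05, U = 10.93, labor force = 209.98 million.
New unemployment rate = 10.93 / 209.98 = 5.21%.

New unemployment rate ≈ 5.21%.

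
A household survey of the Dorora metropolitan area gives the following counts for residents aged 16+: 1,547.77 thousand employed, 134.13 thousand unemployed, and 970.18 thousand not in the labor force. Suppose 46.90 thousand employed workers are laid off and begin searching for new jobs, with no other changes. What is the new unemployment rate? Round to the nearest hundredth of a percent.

Initially, labor force = 1,547.77 + 134.13 = 1,681.90 thousand, so u = 134.13/1,681.90 = 7.97%.
After the change, employed falls and unemployed rises by 46.90; labor force unchanged → E = 1,500.87, U = 181.03, labor force = 1,681.90 thousand.
New unemployment rate = 181.03 / 1,681.90 = 10.76%.

New unemployment rate ≈ 10.76%.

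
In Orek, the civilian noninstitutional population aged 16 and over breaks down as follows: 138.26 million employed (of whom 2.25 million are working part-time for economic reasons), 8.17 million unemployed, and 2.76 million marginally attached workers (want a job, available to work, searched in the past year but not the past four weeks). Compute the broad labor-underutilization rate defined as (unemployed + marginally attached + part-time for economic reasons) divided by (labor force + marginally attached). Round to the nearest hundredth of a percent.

Broad underutilization rate ≈ 8.83%.

Labor force = 138.26 + 8.17 = 146.43 million.
Numerator = 8.17 + 2.76 + 2.25 = 13.18 million.
Denominator = 146.43 + 2.76 = 149.19 million.
Broad rate = 13.18 / 149.19 = 8.83%.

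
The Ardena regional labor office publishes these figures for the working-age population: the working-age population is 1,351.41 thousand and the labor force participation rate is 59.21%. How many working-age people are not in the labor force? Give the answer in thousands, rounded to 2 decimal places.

About 551.24 thousand are not in the labor force.

Share not in the labor force = 1 − 0.5921 = 0.4079.
Not in labor force = 0.4079 × 1,351.41 ≈ 551.24 thousand.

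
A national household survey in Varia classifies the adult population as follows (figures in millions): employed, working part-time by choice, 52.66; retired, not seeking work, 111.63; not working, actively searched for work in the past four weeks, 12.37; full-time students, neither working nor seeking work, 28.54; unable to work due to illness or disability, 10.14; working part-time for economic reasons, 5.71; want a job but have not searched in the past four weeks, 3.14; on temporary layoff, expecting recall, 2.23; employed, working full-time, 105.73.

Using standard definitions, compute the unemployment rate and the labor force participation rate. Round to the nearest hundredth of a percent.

Unemployment rate ≈ 8.17%; labor force participation rate ≈ 53.80%.

Employed = 52.66 + 5.71 + 105.73 = 164.10 million (anyone who worked, including part-time for economic reasons, counts as employed).
Unemployed = 12.37 + 2.23 = 14.60 million (jobless and actively searching, or on temporary layoff).
Labor force = 164.10 + 14.60 = 178.70 million.
Not in labor force = 111.63 + 28.54 + 10.14 + 3.14 = 153.45 million (those not working and not actively searching are outside the labor force — including those who want a job but have given up searching).
Civilian working-age population = 178.70 + 153.45 = 332.15 million.
Unemployment rate = 14.60 / 178.70 = 8.17%.
Labor force participation rate = 178.70 / 332.15 = 53.80%.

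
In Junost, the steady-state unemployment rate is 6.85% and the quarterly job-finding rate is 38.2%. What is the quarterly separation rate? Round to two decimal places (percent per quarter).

Separation rate ≈ 2.81% per quarter.

From u* = s/(s+f): s = u·f/(1−u).
s = 0.0685 × 38.2 / (1 − 0.0685) = 2.6167 / 0.9315 ≈ 2.81% per quarter.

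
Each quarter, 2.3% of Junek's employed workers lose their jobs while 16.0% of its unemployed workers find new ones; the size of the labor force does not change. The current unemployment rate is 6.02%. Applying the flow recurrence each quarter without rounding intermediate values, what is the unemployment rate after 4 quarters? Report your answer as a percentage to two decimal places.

Unemployment rate after four quarters ≈ 9.65%.

With a fixed labor force, u_{t+1} = u_t + s·(1−u_t) − f·u_t = u_t·(1−s−f) + s.
Here 1−s−f = 0.817 and s = 0.023.
u_1 = 0.060200 × 0.817 + 0.023 = 0.072183.
u_2 = 0.072183 × 0.817 + 0.023 = 0.081974.
u_3 = 0.081974 × 0.817 + 0.023 = 0.089973.
u_4 = 0.089973 × 0.817 + 0.023 = 0.096508.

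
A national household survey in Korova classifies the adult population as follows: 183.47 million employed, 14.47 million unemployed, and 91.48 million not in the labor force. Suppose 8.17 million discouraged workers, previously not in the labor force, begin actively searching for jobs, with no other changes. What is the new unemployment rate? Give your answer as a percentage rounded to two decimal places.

Initially, labor force = 183.47 + 14.47 = 197.94 million, so u = 14.47/197.94 = 7.31%.
After the change, unemployed and labor force both rise by 8.17 → E = 183.47, U = 22.64, labor force = 206.11 million.
New unemployment rate = 22.64 / 206.11 = 10.98%.

New unemployment rate ≈ 10.98%.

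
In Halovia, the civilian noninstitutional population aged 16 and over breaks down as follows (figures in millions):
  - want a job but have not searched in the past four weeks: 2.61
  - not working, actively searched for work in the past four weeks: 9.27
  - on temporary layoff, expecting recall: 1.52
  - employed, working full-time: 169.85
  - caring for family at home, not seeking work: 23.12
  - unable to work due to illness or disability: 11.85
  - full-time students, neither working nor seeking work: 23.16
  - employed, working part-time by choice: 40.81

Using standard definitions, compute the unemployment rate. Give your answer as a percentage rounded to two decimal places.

Unemployment rate ≈ 4.87%.

Employed = 169.85 + 40.81 = 210.66 million.
Unemployed = 9.27 + 1.52 = 10.79 million (jobless and actively searching, or on temporary layoff).
Labor force = 210.66 + 10.79 = 221.45 million.
Unemployment rate = 10.79 / 221.45 = 4.87%.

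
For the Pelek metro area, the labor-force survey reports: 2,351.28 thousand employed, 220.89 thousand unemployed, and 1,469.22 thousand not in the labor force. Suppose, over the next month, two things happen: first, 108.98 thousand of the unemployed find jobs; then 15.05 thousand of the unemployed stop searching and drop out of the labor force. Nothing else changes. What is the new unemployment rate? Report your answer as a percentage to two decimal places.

New unemployment rate ≈ 3.79%.

Initially, labor force = 2,351.28 + 220.89 = 2,572.17 thousand, so u = 220.89/2,572.17 = 8.59%.
After the first change, unemployed falls and employed rises by 108.98; labor force unchanged → E = 2,460.26, U = 111.91, labor force = 2,572.17 thousand.
After the second change, unemployed and labor force both fall by 15.05 → E = 2,460.26, U = 96.86, labor force = 2,557.12 thousand.
New unemployment rate = 96.86 / 2,557.12 = 3.79%.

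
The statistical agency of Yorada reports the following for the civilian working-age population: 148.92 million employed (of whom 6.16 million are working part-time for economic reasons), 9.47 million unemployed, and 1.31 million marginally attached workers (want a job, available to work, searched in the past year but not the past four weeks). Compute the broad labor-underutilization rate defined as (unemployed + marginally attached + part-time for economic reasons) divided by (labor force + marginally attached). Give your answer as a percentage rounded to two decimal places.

Labor force = 148.92 + 9.47 = 158.39 million.
Numerator = 9.47 + 1.31 + 6.16 = 16.94 million.
Denominator = 158.39 + 1.31 = 159.70 million.
Broad rate = 16.94 / 159.70 = 10.61%.

Broad underutilization rate ≈ 10.61%.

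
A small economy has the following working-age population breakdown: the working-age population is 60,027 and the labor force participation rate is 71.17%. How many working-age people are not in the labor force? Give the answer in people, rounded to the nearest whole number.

About 17,306 are not in the labor force.

Share not in the labor force = 1 − 0.7117 = 0.2883.
Not in labor force = 0.2883 × 60,027 ≈ 17,306.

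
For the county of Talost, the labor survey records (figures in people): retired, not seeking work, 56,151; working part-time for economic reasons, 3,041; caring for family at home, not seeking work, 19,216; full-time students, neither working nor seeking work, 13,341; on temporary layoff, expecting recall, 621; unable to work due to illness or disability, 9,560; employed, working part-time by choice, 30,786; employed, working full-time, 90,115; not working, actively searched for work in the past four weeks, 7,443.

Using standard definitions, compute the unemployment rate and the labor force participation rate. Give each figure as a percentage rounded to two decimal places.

Employed = 3,041 + 30,786 + 90,115 = 123,942 (anyone who worked, including part-time for economic reasons, counts as employed).
Unemployed = 621 + 7,443 = 8,064 (jobless and actively searching, or on temporary layoff).
Labor force = 123,942 + 8,064 = 132,006.
Not in labor force = 56,151 + 19,216 + 13,341 + 9,560 = 98,268 (those not working and not actively searching are outside the labor force).
Civilian working-age population = 132,006 + 98,268 = 230,274.
Unemployment rate = 8,064 / 132,006 = 6.11%.
Labor force participation rate = 132,006 / 230,274 = 57.33%.

Unemployment rate ≈ 6.11%; labor force participation rate ≈ 57.33%.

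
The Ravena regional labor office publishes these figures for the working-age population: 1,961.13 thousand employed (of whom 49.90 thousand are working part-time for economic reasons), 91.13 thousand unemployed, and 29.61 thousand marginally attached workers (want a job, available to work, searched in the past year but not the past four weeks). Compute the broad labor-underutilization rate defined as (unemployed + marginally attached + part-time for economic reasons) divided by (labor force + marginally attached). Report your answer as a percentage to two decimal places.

Labor force = 1,961.13 + 91.13 = 2,052.26 thousand.
Numerator = 91.13 + 29.61 + 49.90 = 170.64 thousand.
Denominator = 2,052.26 + 29.61 = 2,081.87 thousand.
Broad rate = 170.64 / 2,081.87 = 8.20%.

Broad underutilization rate ≈ 8.20%.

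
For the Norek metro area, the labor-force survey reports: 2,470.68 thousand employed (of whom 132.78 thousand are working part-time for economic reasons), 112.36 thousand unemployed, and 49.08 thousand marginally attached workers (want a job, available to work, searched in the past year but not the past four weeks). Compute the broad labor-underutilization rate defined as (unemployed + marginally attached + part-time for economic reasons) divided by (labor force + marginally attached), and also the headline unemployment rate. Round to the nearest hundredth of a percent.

Broad underutilization rate ≈ 11.18%; headline unemployment rate ≈ 4.35%.

Labor force = 2,470.68 + 112.36 = 2,583.04 thousand.
Numerator = 112.36 + 49.08 + 132.78 = 294.22 thousand.
Denominator = 2,583.04 + 49.08 = 2,632.12 thousand.
Broad rate = 294.22 / 2,632.12 = 11.18%.
Headline unemployment rate = 112.36 / 2,583.04 = 4.35%.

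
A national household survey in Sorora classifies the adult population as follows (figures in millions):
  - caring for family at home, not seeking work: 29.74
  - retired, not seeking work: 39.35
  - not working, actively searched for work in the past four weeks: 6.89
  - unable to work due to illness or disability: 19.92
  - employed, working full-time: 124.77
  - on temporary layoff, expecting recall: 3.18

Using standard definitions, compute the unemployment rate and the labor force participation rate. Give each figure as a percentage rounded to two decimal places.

Employed = 124.77 million.
Unemployed = 6.89 + 3.18 = 10.07 million (jobless and actively searching, or on temporary layoff).
Labor force = 124.77 + 10.07 = 134.84 million.
Not in labor force = 29.74 + 39.35 + 19.92 = 89.01 million (those not working and not actively searching are outside the labor force).
Civilian working-age population = 134.84 + 89.01 = 223.85 million.
Unemployment rate = 10.07 / 134.84 = 7.47%.
Labor force participation rate = 134.84 / 223.85 = 60.24%.

Unemployment rate ≈ 7.47%; labor force participation rate ≈ 60.24%.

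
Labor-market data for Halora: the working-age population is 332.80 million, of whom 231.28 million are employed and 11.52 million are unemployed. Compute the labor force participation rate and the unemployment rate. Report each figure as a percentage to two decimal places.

Labor force = employed + unemployed = 231.28 + 11.52 = 242.80 million.
Unemployment rate = 11.52 / 242.80 = 4.74%.
Labor force participation rate = 242.80 / 332.80 = 72.96%.

Labor force participation rate ≈ 72.96%; unemployment rate ≈ 4.74%.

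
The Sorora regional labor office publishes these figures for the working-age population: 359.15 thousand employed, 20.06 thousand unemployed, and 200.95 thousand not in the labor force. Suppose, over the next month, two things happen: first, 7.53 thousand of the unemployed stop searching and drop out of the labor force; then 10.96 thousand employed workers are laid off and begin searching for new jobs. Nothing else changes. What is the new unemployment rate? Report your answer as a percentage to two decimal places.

Initially, labor force = 359.15 + 20.06 = 379.21 thousand, so u = 20.06/379.21 = 5.29%.
After the first change, unemployed and labor force both fall by 7.53 → E = 359.15, U = 12.53, labor force = 371.68 thousand.
After the second change, employed falls and unemployed rises by 10.96; labor force unchanged → E = 348.19, U = 23.49, labor force = 371.68 thousand.
New unemployment rate = 23.49 / 371.68 = 6.32%.

New unemployment rate ≈ 6.32%.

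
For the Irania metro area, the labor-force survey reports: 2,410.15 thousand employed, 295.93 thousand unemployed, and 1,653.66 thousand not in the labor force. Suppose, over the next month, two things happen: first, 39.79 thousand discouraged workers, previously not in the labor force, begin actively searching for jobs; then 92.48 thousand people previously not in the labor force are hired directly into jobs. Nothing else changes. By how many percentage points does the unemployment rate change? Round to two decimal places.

Initially, labor force = 2,410.15 + 295.93 = 2,706.08 thousand, so u = 295.93/2,706.08 = 10.94%.
After the first change, unemployed and labor force both rise by 39.79 → E = 2,410.15, U = 335.72, labor force = 2,745.87 thousand.
After the second change, employed and labor force both rise by 92.48; unemployed unchanged → E = 2,502.63, U = 335.72, labor force = 2,838.35 thousand.
New unemployment rate = 335.72 / 2,838.35 = 11.83%.
Change = 11.83% − 10.94% = +0.89 percentage points.

The unemployment rate changes by +0.89 percentage points.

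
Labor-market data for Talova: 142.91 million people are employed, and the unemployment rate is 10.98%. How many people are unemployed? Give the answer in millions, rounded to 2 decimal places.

About 17.63 million are unemployed.

Let U be the number unemployed. The labor force is E + U, and U/(E+U) = 0.1098.
So U = 0.1098 × 142.91 / (1 − 0.1098) = 15.6915 / 0.8902 ≈ 17.63 million.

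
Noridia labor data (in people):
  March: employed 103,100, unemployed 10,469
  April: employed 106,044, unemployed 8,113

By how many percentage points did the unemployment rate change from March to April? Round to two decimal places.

The unemployment rate changed by −2.11 percentage points.

March: labor force = 103,100 + 10,469 = 113,569; u = 10,469/113,569 = 9.22%.
April: labor force = 106,044 + 8,113 = 114,157; u = 8,113/114,157 = 7.11%.
Change = 7.11% − 9.22% = −2.11 pp.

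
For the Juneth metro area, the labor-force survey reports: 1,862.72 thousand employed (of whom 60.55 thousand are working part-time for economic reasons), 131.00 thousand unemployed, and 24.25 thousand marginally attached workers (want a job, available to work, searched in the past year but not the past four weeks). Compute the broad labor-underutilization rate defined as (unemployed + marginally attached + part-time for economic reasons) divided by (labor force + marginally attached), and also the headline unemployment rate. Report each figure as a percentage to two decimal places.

Labor force = 1,862.72 + 131.00 = 1,993.72 thousand.
Numerator = 131.00 + 24.25 + 60.55 = 215.80 thousand.
Denominator = 1,993.72 + 24.25 = 2,017.97 thousand.
Broad rate = 215.80 / 2,017.97 = 10.69%.
Headline unemployment rate = 131.00 / 1,993.72 = 6.57%.

Broad underutilization rate ≈ 10.69%; headline unemployment rate ≈ 6.57%.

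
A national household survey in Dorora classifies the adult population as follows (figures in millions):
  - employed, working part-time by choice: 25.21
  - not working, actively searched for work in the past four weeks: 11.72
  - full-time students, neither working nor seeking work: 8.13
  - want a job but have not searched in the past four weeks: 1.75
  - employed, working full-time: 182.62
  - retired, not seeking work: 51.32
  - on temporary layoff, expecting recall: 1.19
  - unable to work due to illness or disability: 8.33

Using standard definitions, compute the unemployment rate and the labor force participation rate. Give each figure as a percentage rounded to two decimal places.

Employed = 25.21 + 182.62 = 207.83 million.
Unemployed = 11.72 + 1.19 = 12.91 million (jobless and actively searching, or on temporary layoff).
Labor force = 207.83 + 12.91 = 220.74 million.
Not in labor force = 8.13 + 1.75 + 51.32 + 8.33 = 69.53 million (those not working and not actively searching are outside the labor force — including those who want a job but have given up searching).
Civilian working-age population = 220.74 + 69.53 = 290.27 million.
Unemployment rate = 12.91 / 220.74 = 5.85%.
Labor force participation rate = 220.74 / 290.27 = 76.05%.

Unemployment rate ≈ 5.85%; labor force participation rate ≈ 76.05%.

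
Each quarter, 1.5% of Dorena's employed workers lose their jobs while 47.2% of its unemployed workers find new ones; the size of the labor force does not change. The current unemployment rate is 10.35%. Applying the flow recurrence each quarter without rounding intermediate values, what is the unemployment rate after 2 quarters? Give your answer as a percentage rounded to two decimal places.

Unemployment rate after two quarters ≈ 4.99%.

With a fixed labor force, u_{t+1} = u_t + s·(1−u_t) − f·u_t = u_t·(1−s−f) + s.
Here 1−s−f = 0.513 and s = 0.015.
u_1 = 0.103500 × 0.513 + 0.015 = 0.068096.
u_2 = 0.068096 × 0.513 + 0.015 = 0.049933.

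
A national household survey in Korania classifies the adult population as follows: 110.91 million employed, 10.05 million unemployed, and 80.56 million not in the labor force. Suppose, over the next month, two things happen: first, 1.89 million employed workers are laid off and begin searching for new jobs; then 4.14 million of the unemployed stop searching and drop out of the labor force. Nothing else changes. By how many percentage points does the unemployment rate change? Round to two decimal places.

The unemployment rate changes by −1.63 percentage points.

Initially, labor force = 110.91 + 10.05 = 120.96 million, so u = 10.05/120.96 = 8.31%.
After the first change, employed falls and unemployed rises by 1.89; labor force unchanged → E = 109.02, U = 11.94, labor force = 120.96 million.
After the second change, unemployed and labor force both fall by 4.14 → E = 109.02, U = 7.80, labor force = 116.82 million.
New unemployment rate = 7.80 / 116.82 = 6.68%.
Change = 6.68% − 8.31% = −1.63 percentage points.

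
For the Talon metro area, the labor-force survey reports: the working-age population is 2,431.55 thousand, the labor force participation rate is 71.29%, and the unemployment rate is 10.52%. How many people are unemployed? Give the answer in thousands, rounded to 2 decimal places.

About 182.36 thousand are unemployed.

Labor force = 0.7129 × 2,431.55 = 1,733.45 thousand.
Unemployed = 0.1052 × 1,733.45 ≈ 182.36 thousand.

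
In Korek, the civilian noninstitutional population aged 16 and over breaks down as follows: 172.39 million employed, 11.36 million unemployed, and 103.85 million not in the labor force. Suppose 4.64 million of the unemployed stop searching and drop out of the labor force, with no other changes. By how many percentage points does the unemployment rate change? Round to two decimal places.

The unemployment rate changes by −2.43 percentage points.

Initially, labor force = 172.39 + 11.36 = 183.75 million, so u = 11.36/183.75 = 6.18%.
After the change, unemployed and labor force both fall by 4.64 → E = 172.39, U = 6.72, labor force = 179.11 million.
New unemployment rate = 6.72 / 179.11 = 3.75%.
Change = 3.75% − 6.18% = −2.43 percentage points.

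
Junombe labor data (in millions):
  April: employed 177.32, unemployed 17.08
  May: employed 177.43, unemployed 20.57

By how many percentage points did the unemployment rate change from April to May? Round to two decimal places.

April: labor force = 177.32 + 17.08 = 194.40; u = 17.08/194.40 = 8.79%.
May: labor force = 177.43 + 20.57 = 198.00; u = 20.57/198.00 = 10.39%.
Change = 10.39% − 8.79% = +1.60 pp.

The unemployment rate changed by +1.60 percentage points.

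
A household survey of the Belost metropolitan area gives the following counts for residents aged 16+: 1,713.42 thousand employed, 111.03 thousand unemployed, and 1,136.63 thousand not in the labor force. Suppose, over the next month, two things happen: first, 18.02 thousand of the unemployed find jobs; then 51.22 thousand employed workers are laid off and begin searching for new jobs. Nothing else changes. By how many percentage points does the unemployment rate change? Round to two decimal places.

The unemployment rate changes by +1.82 percentage points.

Initially, labor force = 1,713.42 + 111.03 = 1,824.45 thousand, so u = 111.03/1,824.45 = 6.09%.
After the first change, unemployed falls and employed rises by 18.02; labor force unchanged → E = 1,731.44, U = 93.01, labor force = 1,824.45 thousand.
After the second change, employed falls and unemployed rises by 51.22; labor force unchanged → E = 1,680.22, U = 144.23, labor force = 1,824.45 thousand.
New unemployment rate = 144.23 / 1,824.45 = 7.91%.
Change = 7.91% − 6.09% = +1.82 percentage points.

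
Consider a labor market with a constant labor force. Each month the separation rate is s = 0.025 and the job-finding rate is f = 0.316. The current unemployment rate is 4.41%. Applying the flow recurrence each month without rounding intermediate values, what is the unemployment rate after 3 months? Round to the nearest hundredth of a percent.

With a fixed labor force, u_{t+1} = u_t + s·(1−u_t) − f·u_t = u_t·(1−s−f) + s.
Here 1−s−f = 0.659 and s = 0.025.
u_1 = 0.044100 × 0.659 + 0.025 = 0.054062.
u_2 = 0.054062 × 0.659 + 0.025 = 0.060627.
u_3 = 0.060627 × 0.659 + 0.025 = 0.064953.

Unemployment rate after three months ≈ 6.50%.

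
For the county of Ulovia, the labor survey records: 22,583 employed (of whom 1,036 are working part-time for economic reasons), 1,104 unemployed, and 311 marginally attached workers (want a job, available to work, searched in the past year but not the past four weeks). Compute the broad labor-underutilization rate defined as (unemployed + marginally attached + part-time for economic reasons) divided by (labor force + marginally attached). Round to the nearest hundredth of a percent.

Broad underutilization rate ≈ 10.21%.

Labor force = 22,583 + 1,104 = 23,687.
Numerator = 1,104 + 311 + 1,036 = 2,451.
Denominator = 23,687 + 311 = 23,998.
Broad rate = 2,451 / 23,998 = 10.21%.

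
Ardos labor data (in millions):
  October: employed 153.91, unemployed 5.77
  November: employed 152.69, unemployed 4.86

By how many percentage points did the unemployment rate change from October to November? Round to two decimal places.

The unemployment rate changed by −0.53 percentage points.

October: labor force = 153.91 + 5.77 = 159.68; u = 5.77/159.68 = 3.61%.
November: labor force = 152.69 + 4.86 = 157.55; u = 4.86/157.55 = 3.08%.
Change = 3.08% − 3.61% = −0.53 pp.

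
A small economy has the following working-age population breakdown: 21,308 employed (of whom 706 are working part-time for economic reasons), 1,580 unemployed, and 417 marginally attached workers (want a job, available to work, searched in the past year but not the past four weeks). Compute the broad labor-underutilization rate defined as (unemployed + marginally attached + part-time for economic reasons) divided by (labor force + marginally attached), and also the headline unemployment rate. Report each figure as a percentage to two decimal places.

Labor force = 21,308 + 1,580 = 22,888.
Numerator = 1,580 + 417 + 706 = 2,703.
Denominator = 22,888 + 417 = 23,305.
Broad rate = 2,703 / 23,305 = 11.60%.
Headline unemployment rate = 1,580 / 22,888 = 6.90%.

Broad underutilization rate ≈ 11.60%; headline unemployment rate ≈ 6.90%.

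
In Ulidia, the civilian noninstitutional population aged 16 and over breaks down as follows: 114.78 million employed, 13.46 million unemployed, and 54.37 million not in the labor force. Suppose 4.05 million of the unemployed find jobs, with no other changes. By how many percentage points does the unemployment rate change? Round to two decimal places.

Initially, labor force = 114.78 + 13.46 = 128.24 million, so u = 13.46/128.24 = 10.50%.
After the change, unemployed falls and employed rises by 4.05; labor force unchanged → E = 118.83, U = 9.41, labor force = 128.24 million.
New unemployment rate = 9.41 / 128.24 = 7.34%.
Change = 7.34% − 10.50% = −3.16 percentage points.

The unemployment rate changes by −3.16 percentage points.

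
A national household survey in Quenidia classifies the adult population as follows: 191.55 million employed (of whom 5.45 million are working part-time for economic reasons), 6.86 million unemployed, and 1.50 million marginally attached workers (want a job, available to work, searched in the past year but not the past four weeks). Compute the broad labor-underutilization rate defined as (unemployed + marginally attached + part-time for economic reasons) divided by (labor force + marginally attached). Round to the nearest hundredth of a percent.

Labor force = 191.55 + 6.86 = 198.41 million.
Numerator = 6.86 + 1.50 + 5.45 = 13.81 million.
Denominator = 198.41 + 1.50 = 199.91 million.
Broad rate = 13.81 / 199.91 = 6.91%.

Broad underutilization rate ≈ 6.91%.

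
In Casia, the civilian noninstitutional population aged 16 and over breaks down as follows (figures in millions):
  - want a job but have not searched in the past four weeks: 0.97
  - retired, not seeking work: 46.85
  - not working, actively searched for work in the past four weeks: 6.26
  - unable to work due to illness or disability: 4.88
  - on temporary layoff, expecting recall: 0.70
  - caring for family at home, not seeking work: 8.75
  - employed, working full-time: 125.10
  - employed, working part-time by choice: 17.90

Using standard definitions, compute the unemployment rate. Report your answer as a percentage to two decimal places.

Unemployment rate ≈ 4.64%.

Employed = 125.10 + 17.90 = 143.00 million.
Unemployed = 6.26 + 0.70 = 6.96 million (jobless and actively searching, or on temporary layoff).
Labor force = 143.00 + 6.96 = 149.96 million.
Unemployment rate = 6.96 / 149.96 = 4.64%.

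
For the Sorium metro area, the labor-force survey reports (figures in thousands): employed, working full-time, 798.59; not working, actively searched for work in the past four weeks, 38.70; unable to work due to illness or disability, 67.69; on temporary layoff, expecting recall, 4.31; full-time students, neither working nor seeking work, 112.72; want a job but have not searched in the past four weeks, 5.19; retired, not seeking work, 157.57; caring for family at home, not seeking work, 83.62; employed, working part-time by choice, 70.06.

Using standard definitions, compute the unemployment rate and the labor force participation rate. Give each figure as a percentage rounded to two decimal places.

Unemployment rate ≈ 4.72%; labor force participation rate ≈ 68.11%.

Employed = 798.59 + 70.06 = 868.65 thousand.
Unemployed = 38.70 + 4.31 = 43.01 thousand (jobless and actively searching, or on temporary layoff).
Labor force = 868.65 + 43.01 = 911.66 thousand.
Not in labor force = 67.69 + 112.72 + 5.19 + 157.57 + 83.62 = 426.79 thousand (those not working and not actively searching are outside the labor force — including those who want a job but have given up searching).
Civilian working-age population = 911.66 + 426.79 = 1,338.45 thousand.
Unemployment rate = 43.01 / 911.66 = 4.72%.
Labor force participation rate = 911.66 / 1,338.45 = 68.11%.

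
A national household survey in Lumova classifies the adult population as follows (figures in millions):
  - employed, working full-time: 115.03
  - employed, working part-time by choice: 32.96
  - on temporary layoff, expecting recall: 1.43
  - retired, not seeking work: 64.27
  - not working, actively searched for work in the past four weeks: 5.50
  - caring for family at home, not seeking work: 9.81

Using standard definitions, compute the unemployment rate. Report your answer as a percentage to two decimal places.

Unemployment rate ≈ 4.47%.

Employed = 115.03 + 32.96 = 147.99 million.
Unemployed = 1.43 + 5.50 = 6.93 million (jobless and actively searching, or on temporary layoff).
Labor force = 147.99 + 6.93 = 154.92 million.
Unemployment rate = 6.93 / 154.92 = 4.47%.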